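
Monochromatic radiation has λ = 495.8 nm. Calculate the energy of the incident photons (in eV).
2.5007 eV

Using E = hf = hc/λ:

E = hc/λ = (6.626×10⁻³⁴ J·s)(3×10⁸ m/s) / (495.8×10⁻⁹ m)
E = 2.5007 eV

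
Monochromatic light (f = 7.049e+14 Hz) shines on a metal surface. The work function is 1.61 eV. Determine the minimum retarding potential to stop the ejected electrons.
1.3052 V

The stopping potential V_s satisfies: eV_s = KE_max

First, find KE_max using Einstein's equation:
E_photon = hf = (6.626×10⁻³⁴ J·s)(7.049e+14 Hz) = 2.9152 eV
KE_max = E_photon - φ = 2.9152 - 1.61 = 1.3052 eV

Since eV_s = KE_max:
V_s = KE_max/e = 1.3052 V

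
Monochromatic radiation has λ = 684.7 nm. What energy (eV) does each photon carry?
1.8108 eV

Using E = hf = hc/λ:

E = hc/λ = (6.626×10⁻³⁴ J·s)(3×10⁸ m/s) / (684.7×10⁻⁹ m)
E = 1.8108 eV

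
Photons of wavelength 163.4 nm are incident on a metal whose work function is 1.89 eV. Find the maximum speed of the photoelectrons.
1.4157e+06 m/s

First, find the maximum kinetic energy:
E_photon = hc/λ = 7.5878 eV
KE_max = E_photon - φ = 7.5878 - 1.89 = 5.6978 eV

Convert to Joules: KE_max = 5.6978 × 1.602×10⁻¹⁹ J = 9.1288e-19 J

Then use KE = ½mv² to find velocity:
v = √(2·KE/m) = √(2 × 9.1288e-19 J / 9.109e-31 kg)
v = 1.4157e+06 m/s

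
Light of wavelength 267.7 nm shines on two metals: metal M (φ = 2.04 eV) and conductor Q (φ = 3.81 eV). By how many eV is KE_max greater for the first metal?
1.7700 eV

Using KE_max = hc/λ - φ for each metal:

Photon energy: E = hc/λ = 4.6315 eV

For metal M (φ₁ = 2.04 eV):
KE₁ = E - φ₁ = 4.6315 - 2.04 = 2.5915 eV

For conductor Q (φ₂ = 3.81 eV):
KE₂ = E - φ₂ = 4.6315 - 3.81 = 0.8215 eV

Difference:
ΔKE = KE₁ - KE₂ = 2.5915 - 0.8215 = 1.7700 eV

Note: The difference equals the difference in work functions: 3.81 - 2.04 = 1.77 eV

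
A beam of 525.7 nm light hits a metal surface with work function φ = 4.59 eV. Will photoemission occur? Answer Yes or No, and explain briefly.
No

For photoemission, the photon energy must exceed the work function.

Photon energy: E = hc/λ = 2.3585 eV
Work function: φ = 4.59 eV

Since E_photon (2.3585 eV) < φ (4.59 eV), photoemission will NOT occur.
The threshold wavelength is λ₀ = hc/φ = 270.1 nm.
Since 525.7 nm > 270.1 nm, the photons lack sufficient energy.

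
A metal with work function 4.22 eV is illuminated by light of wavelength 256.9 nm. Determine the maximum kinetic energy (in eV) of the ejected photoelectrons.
0.6062 eV

Using Einstein's photoelectric equation: KE_max = hf - φ = hc/λ - φ

First, calculate the photon energy:
E_photon = hc/λ = (6.626×10⁻³⁴ J·s)(3×10⁸ m/s) / (256.9×10⁻⁹ m)
E_photon = 4.8262 eV

Then, the maximum kinetic energy:
KE_max = E_photon - φ = 4.8262 eV - 4.22 eV = 0.6062 eV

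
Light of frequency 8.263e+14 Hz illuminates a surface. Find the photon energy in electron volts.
3.4173 eV

Using E = hf:

E = hf = (6.626×10⁻³⁴ J·s)(8.263e+14 Hz)
E = 3.4173 eV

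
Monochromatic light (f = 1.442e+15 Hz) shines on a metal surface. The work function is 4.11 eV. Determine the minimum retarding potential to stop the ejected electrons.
1.8536 V

The stopping potential V_s satisfies: eV_s = KE_max

First, find KE_max using Einstein's equation:
E_photon = hf = (6.626×10⁻³⁴ J·s)(1.442e+15 Hz) = 5.9636 eV
KE_max = E_photon - φ = 5.9636 - 4.11 = 1.8536 eV

Since eV_s = KE_max:
V_s = KE_max/e = 1.8536 V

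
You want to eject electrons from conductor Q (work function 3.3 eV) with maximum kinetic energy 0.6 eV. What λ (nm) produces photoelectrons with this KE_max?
317.91 nm

From Einstein's equation: KE_max = hc/λ - φ

Rearranging for λ:
hc/λ = KE_max + φ
λ = hc/(KE_max + φ)

Required photon energy:
E_photon = KE_max + φ = 0.6 + 3.3 = 3.90 eV

Required wavelength:
λ = hc/E_photon = (6.626×10⁻³⁴)(3×10⁸) / (3.90 × 1.602×10⁻¹⁹)
λ = 317.91 nm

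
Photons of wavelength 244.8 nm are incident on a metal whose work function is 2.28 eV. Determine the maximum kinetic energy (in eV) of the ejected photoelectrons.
2.7847 eV

Using Einstein's photoelectric equation: KE_max = hf - φ = hc/λ - φ

First, calculate the photon energy:
E_photon = hc/λ = (6.626×10⁻³⁴ J·s)(3×10⁸ m/s) / (244.8×10⁻⁹ m)
E_photon = 5.0647 eV

Then, the maximum kinetic energy:
KE_max = E_photon - φ = 5.0647 eV - 2.28 eV = 2.7847 eV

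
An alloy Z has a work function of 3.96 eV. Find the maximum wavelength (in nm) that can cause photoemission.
313.09 nm

The threshold wavelength is when the photon energy equals the work function:
hc/λ₀ = φ

Solving for λ₀:
λ₀ = hc/φ = (6.626×10⁻³⁴ J·s)(3×10⁸ m/s) / (3.96 eV × 1.602×10⁻¹⁹ J/eV)
λ₀ = 313.09 nm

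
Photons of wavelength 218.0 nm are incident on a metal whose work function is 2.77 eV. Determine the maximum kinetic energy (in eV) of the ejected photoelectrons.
2.9173 eV

Using Einstein's photoelectric equation: KE_max = hf - φ = hc/λ - φ

First, calculate the photon energy:
E_photon = hc/λ = (6.626×10⁻³⁴ J·s)(3×10⁸ m/s) / (218.0×10⁻⁹ m)
E_photon = 5.6873 eV

Then, the maximum kinetic energy:
KE_max = E_photon - φ = 5.6873 eV - 2.77 eV = 2.9173 eV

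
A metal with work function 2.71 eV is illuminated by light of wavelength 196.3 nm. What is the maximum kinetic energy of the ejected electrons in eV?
3.6061 eV

Using Einstein's photoelectric equation: KE_max = hf - φ = hc/λ - φ

First, calculate the photon energy:
E_photon = hc/λ = (6.626×10⁻³⁴ J·s)(3×10⁸ m/s) / (196.3×10⁻⁹ m)
E_photon = 6.3161 eV

Then, the maximum kinetic energy:
KE_max = E_photon - φ = 6.3161 eV - 2.71 eV = 3.6061 eV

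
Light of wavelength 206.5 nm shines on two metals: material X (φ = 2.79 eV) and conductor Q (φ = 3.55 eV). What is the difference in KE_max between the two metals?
0.7600 eV

Using KE_max = hc/λ - φ for each metal:

Photon energy: E = hc/λ = 6.0041 eV

For material X (φ₁ = 2.79 eV):
KE₁ = E - φ₁ = 6.0041 - 2.79 = 3.2141 eV

For conductor Q (φ₂ = 3.55 eV):
KE₂ = E - φ₂ = 6.0041 - 3.55 = 2.4541 eV

Difference:
ΔKE = KE₁ - KE₂ = 3.2141 - 2.4541 = 0.7600 eV

Note: The difference equals the difference in work functions: 3.55 - 2.79 = 0.76 eV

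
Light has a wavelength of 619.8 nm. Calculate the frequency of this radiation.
4.8369e+14 Hz

Using the wave equation: c = fλ

Solving for frequency:
f = c/λ = (3×10⁸ m/s) / (619.8×10⁻⁹ m)
f = 4.8369e+14 Hz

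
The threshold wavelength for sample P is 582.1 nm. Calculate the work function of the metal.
2.13 eV

At the threshold wavelength, photon energy equals work function:
φ = hc/λ₀

Calculating:
φ = (6.626×10⁻³⁴ J·s)(3×10⁸ m/s) / (582.1×10⁻⁹ m)
φ = 2.13 eV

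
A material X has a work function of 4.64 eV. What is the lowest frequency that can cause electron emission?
1.1219e+15 Hz

The threshold frequency is when the photon energy equals the work function:
hf₀ = φ

Solving for f₀:
f₀ = φ/h = (4.64 eV × 1.602×10⁻¹⁹ J/eV) / (6.626×10⁻³⁴ J·s)
f₀ = 1.1219e+15 Hz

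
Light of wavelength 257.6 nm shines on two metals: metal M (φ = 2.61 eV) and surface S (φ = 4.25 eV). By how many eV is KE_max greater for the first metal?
1.6400 eV

Using KE_max = hc/λ - φ for each metal:

Photon energy: E = hc/λ = 4.8131 eV

For metal M (φ₁ = 2.61 eV):
KE₁ = E - φ₁ = 4.8131 - 2.61 = 2.2031 eV

For surface S (φ₂ = 4.25 eV):
KE₂ = E - φ₂ = 4.8131 - 4.25 = 0.5631 eV

Difference:
ΔKE = KE₁ - KE₂ = 2.2031 - 0.5631 = 1.6400 eV

Note: The difference equals the difference in work functions: 4.25 - 2.61 = 1.64 eV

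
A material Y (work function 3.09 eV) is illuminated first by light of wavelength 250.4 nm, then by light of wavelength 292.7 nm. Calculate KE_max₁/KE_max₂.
1.6245

Using Einstein's equation: KE_max = hc/λ - φ

For λ₁ = 250.4 nm:
E₁ = hc/λ₁ = 4.9514 eV
KE₁ = E₁ - φ = 4.9514 - 3.09 = 1.8614 eV

For λ₂ = 292.7 nm:
E₂ = hc/λ₂ = 4.2359 eV
KE₂ = E₂ - φ = 4.2359 - 3.09 = 1.1459 eV

Ratio: KE₁/KE₂ = 1.8614/1.1459 = 1.6245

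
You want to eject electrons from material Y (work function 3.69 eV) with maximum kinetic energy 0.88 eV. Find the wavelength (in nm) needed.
271.30 nm

From Einstein's equation: KE_max = hc/λ - φ

Rearranging for λ:
hc/λ = KE_max + φ
λ = hc/(KE_max + φ)

Required photon energy:
E_photon = KE_max + φ = 0.88 + 3.69 = 4.57 eV

Required wavelength:
λ = hc/E_photon = (6.626×10⁻³⁴)(3×10⁸) / (4.57 × 1.602×10⁻¹⁹)
λ = 271.30 nm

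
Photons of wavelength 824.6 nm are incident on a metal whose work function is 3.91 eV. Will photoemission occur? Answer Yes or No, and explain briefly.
No

For photoemission, the photon energy must exceed the work function.

Photon energy: E = hc/λ = 1.5036 eV
Work function: φ = 3.91 eV

Since E_photon (1.5036 eV) < φ (3.91 eV), photoemission will NOT occur.
The threshold wavelength is λ₀ = hc/φ = 317.1 nm.
Since 824.6 nm > 317.1 nm, the photons lack sufficient energy.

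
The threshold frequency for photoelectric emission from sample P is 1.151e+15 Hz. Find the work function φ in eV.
4.76 eV

At the threshold frequency, photon energy equals work function:
φ = hf₀

Calculating:
φ = (6.626×10⁻³⁴ J·s)(1.151e+15 Hz)
φ = 4.76 eV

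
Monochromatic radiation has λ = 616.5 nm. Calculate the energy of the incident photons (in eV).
2.0111 eV

Using E = hf = hc/λ:

E = hc/λ = (6.626×10⁻³⁴ J·s)(3×10⁸ m/s) / (616.5×10⁻⁹ m)
E = 2.0111 eV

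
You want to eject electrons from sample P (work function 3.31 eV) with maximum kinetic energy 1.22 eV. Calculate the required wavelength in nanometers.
273.70 nm

From Einstein's equation: KE_max = hc/λ - φ

Rearranging for λ:
hc/λ = KE_max + φ
λ = hc/(KE_max + φ)

Required photon energy:
E_photon = KE_max + φ = 1.22 + 3.31 = 4.53 eV

Required wavelength:
λ = hc/E_photon = (6.626×10⁻³⁴)(3×10⁸) / (4.53 × 1.602×10⁻¹⁹)
λ = 273.70 nm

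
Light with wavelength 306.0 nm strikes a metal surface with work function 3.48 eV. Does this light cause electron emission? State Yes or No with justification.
Yes

For photoemission, the photon energy must exceed the work function.

Photon energy: E = hc/λ = 4.0518 eV
Work function: φ = 3.48 eV

Since E_photon (4.0518 eV) > φ (3.48 eV), photoemission WILL occur.
The threshold wavelength is λ₀ = hc/φ = 356.3 nm.
Since 306.0 nm < 356.3 nm, the light has sufficient energy.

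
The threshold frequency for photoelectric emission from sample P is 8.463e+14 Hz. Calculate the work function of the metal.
3.50 eV

At the threshold frequency, photon energy equals work function:
φ = hf₀

Calculating:
φ = (6.626×10⁻³⁴ J·s)(8.463e+14 Hz)
φ = 3.50 eV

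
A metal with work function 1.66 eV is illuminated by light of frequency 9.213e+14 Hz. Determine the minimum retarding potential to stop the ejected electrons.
2.1502 V

The stopping potential V_s satisfies: eV_s = KE_max

First, find KE_max using Einstein's equation:
E_photon = hf = (6.626×10⁻³⁴ J·s)(9.213e+14 Hz) = 3.8102 eV
KE_max = E_photon - φ = 3.8102 - 1.66 = 2.1502 eV

Since eV_s = KE_max:
V_s = KE_max/e = 2.1502 V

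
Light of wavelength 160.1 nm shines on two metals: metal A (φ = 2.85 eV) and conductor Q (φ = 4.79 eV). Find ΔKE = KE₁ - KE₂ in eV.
1.9400 eV

Using KE_max = hc/λ - φ for each metal:

Photon energy: E = hc/λ = 7.7442 eV

For metal A (φ₁ = 2.85 eV):
KE₁ = E - φ₁ = 7.7442 - 2.85 = 4.8942 eV

For conductor Q (φ₂ = 4.79 eV):
KE₂ = E - φ₂ = 7.7442 - 4.79 = 2.9542 eV

Difference:
ΔKE = KE₁ - KE₂ = 4.8942 - 2.9542 = 1.9400 eV

Note: The difference equals the difference in work functions: 4.79 - 2.85 = 1.94 eV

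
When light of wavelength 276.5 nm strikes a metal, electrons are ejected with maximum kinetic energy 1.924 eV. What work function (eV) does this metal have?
2.56 eV

From Einstein's photoelectric equation: KE_max = hf - φ = hc/λ - φ

Rearranging for φ:
φ = hc/λ - KE_max

Calculate photon energy:
E_photon = hc/λ = 4.4841 eV

Therefore:
φ = 4.4841 - 1.924 = 2.56 eV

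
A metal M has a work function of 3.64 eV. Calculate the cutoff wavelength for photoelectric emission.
340.62 nm

The threshold wavelength is when the photon energy equals the work function:
hc/λ₀ = φ

Solving for λ₀:
λ₀ = hc/φ = (6.626×10⁻³⁴ J·s)(3×10⁸ m/s) / (3.64 eV × 1.602×10⁻¹⁹ J/eV)
λ₀ = 340.62 nm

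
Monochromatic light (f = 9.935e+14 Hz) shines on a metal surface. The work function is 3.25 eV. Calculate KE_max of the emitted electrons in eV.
0.8588 eV

Using Einstein's photoelectric equation: KE_max = hf - φ

First, calculate the photon energy:
E_photon = hf = (6.626×10⁻³⁴ J·s)(9.935e+14 Hz)
E_photon = 4.1088 eV

Then, the maximum kinetic energy:
KE_max = E_photon - φ = 4.1088 eV - 3.25 eV = 0.8588 eV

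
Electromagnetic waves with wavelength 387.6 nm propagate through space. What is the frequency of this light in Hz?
7.7346e+14 Hz

Using the wave equation: c = fλ

Solving for frequency:
f = c/λ = (3×10⁸ m/s) / (387.6×10⁻⁹ m)
f = 7.7346e+14 Hz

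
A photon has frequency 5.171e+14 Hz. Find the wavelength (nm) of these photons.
579.76 nm

Using the wave equation: c = fλ

Solving for wavelength:
λ = c/f = (3×10⁸ m/s) / (5.171e+14 Hz)
λ = 579.76 nm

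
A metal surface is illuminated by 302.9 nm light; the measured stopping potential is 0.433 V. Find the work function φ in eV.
3.66 eV

The stopping potential gives the maximum kinetic energy: KE_max = eV_s = 0.433 eV

From Einstein's photoelectric equation: KE_max = hc/λ - φ
Rearranging: φ = hc/λ - KE_max

Calculate photon energy:
E_photon = hc/λ = (6.626×10⁻³⁴ J·s)(3×10⁸ m/s) / (302.9×10⁻⁹ m) = 4.0932 eV

Therefore:
φ = 4.0932 - 0.433 = 3.66 eV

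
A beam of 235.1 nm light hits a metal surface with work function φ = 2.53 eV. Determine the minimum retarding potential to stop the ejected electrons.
2.7437 V

The stopping potential V_s satisfies: eV_s = KE_max

First, find KE_max using Einstein's equation:
E_photon = hc/λ = 5.2737 eV
KE_max = E_photon - φ = 5.2737 - 2.53 = 2.7437 eV

Since eV_s = KE_max:
V_s = KE_max/e = 2.7437 V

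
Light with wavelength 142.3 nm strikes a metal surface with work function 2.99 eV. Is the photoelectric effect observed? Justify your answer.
Yes

For photoemission, the photon energy must exceed the work function.

Photon energy: E = hc/λ = 8.7129 eV
Work function: φ = 2.99 eV

Since E_photon (8.7129 eV) > φ (2.99 eV), photoemission WILL occur.
The threshold wavelength is λ₀ = hc/φ = 414.7 nm.
Since 142.3 nm < 414.7 nm, the light has sufficient energy.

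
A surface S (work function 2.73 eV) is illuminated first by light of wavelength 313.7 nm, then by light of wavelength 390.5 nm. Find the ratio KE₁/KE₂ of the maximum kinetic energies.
2.7467

Using Einstein's equation: KE_max = hc/λ - φ

For λ₁ = 313.7 nm:
E₁ = hc/λ₁ = 3.9523 eV
KE₁ = E₁ - φ = 3.9523 - 2.73 = 1.2223 eV

For λ₂ = 390.5 nm:
E₂ = hc/λ₂ = 3.1750 eV
KE₂ = E₂ - φ = 3.1750 - 2.73 = 0.4450 eV

Ratio: KE₁/KE₂ = 1.2223/0.4450 = 2.7467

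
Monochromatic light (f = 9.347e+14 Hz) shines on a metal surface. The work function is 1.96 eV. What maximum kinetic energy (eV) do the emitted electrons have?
1.9056 eV

Using Einstein's photoelectric equation: KE_max = hf - φ

First, calculate the photon energy:
E_photon = hf = (6.626×10⁻³⁴ J·s)(9.347e+14 Hz)
E_photon = 3.8656 eV

Then, the maximum kinetic energy:
KE_max = E_photon - φ = 3.8656 eV - 1.96 eV = 1.9056 eV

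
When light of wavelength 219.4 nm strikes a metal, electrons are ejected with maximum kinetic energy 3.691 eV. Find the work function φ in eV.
1.96 eV

From Einstein's photoelectric equation: KE_max = hf - φ = hc/λ - φ

Rearranging for φ:
φ = hc/λ - KE_max

Calculate photon energy:
E_photon = hc/λ = 5.6511 eV

Therefore:
φ = 5.6511 - 3.691 = 1.96 eV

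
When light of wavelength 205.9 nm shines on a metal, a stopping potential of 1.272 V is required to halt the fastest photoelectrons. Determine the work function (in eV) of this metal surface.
4.75 eV

The stopping potential gives the maximum kinetic energy: KE_max = eV_s = 1.272 eV

From Einstein's photoelectric equation: KE_max = hc/λ - φ
Rearranging: φ = hc/λ - KE_max

Calculate photon energy:
E_photon = hc/λ = (6.626×10⁻³⁴ J·s)(3×10⁸ m/s) / (205.9×10⁻⁹ m) = 6.0216 eV

Therefore:
φ = 6.0216 - 1.272 = 4.75 eV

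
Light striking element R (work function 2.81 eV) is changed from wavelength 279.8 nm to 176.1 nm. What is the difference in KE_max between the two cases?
2.6094 eV

Using Einstein's equation: KE_max = hc/λ - φ

For λ₁ = 279.8 nm:
KE₁ = hc/λ₁ - φ = 4.4312 - 2.81 = 1.6212 eV

For λ₂ = 176.1 nm:
KE₂ = hc/λ₂ - φ = 7.0406 - 2.81 = 4.2306 eV

Change in KE:
ΔKE = KE₂ - KE₁ = 4.2306 - 1.6212 = 2.6094 eV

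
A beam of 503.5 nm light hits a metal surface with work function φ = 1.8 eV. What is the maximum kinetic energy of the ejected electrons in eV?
0.6624 eV

Using Einstein's photoelectric equation: KE_max = hf - φ = hc/λ - φ

First, calculate the photon energy:
E_photon = hc/λ = (6.626×10⁻³⁴ J·s)(3×10⁸ m/s) / (503.5×10⁻⁹ m)
E_photon = 2.4624 eV

Then, the maximum kinetic energy:
KE_max = E_photon - φ = 2.4624 eV - 1.8 eV = 0.6624 eV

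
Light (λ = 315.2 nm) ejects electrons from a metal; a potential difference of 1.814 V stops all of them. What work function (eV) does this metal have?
2.12 eV

The stopping potential gives the maximum kinetic energy: KE_max = eV_s = 1.814 eV

From Einstein's photoelectric equation: KE_max = hc/λ - φ
Rearranging: φ = hc/λ - KE_max

Calculate photon energy:
E_photon = hc/λ = (6.626×10⁻³⁴ J·s)(3×10⁸ m/s) / (315.2×10⁻⁹ m) = 3.9335 eV

Therefore:
φ = 3.9335 - 1.814 = 2.12 eV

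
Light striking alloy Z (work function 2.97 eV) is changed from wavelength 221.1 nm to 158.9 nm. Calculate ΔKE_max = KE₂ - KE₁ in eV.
2.1950 eV

Using Einstein's equation: KE_max = hc/λ - φ

For λ₁ = 221.1 nm:
KE₁ = hc/λ₁ - φ = 5.6076 - 2.97 = 2.6376 eV

For λ₂ = 158.9 nm:
KE₂ = hc/λ₂ - φ = 7.8027 - 2.97 = 4.8327 eV

Change in KE:
ΔKE = KE₂ - KE₁ = 4.8327 - 2.6376 = 2.1950 eV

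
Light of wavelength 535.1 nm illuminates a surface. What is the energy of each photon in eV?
2.3170 eV

Using E = hf = hc/λ:

E = hc/λ = (6.626×10⁻³⁴ J·s)(3×10⁸ m/s) / (535.1×10⁻⁹ m)
E = 2.3170 eV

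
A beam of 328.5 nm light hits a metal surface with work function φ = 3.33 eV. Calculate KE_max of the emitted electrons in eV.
0.4443 eV

Using Einstein's photoelectric equation: KE_max = hf - φ = hc/λ - φ

First, calculate the photon energy:
E_photon = hc/λ = (6.626×10⁻³⁴ J·s)(3×10⁸ m/s) / (328.5×10⁻⁹ m)
E_photon = 3.7743 eV

Then, the maximum kinetic energy:
KE_max = E_photon - φ = 3.7743 eV - 3.33 eV = 0.4443 eV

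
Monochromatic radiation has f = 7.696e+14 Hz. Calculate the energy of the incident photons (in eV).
3.1828 eV

Using E = hf:

E = hf = (6.626×10⁻³⁴ J·s)(7.696e+14 Hz)
E = 3.1828 eV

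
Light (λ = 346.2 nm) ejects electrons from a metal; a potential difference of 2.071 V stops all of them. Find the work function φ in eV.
1.51 eV

The stopping potential gives the maximum kinetic energy: KE_max = eV_s = 2.071 eV

From Einstein's photoelectric equation: KE_max = hc/λ - φ
Rearranging: φ = hc/λ - KE_max

Calculate photon energy:
E_photon = hc/λ = (6.626×10⁻³⁴ J·s)(3×10⁸ m/s) / (346.2×10⁻⁹ m) = 3.5813 eV

Therefore:
φ = 3.5813 - 2.071 = 1.51 eV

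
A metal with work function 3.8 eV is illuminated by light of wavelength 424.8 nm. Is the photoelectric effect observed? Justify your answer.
No

For photoemission, the photon energy must exceed the work function.

Photon energy: E = hc/λ = 2.9186 eV
Work function: φ = 3.8 eV

Since E_photon (2.9186 eV) < φ (3.8 eV), photoemission will NOT occur.
The threshold wavelength is λ₀ = hc/φ = 326.3 nm.
Since 424.8 nm > 326.3 nm, the photons lack sufficient energy.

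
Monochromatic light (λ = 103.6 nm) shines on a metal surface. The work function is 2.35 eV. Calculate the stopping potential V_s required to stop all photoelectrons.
9.6176 V

The stopping potential V_s satisfies: eV_s = KE_max

First, find KE_max using Einstein's equation:
E_photon = hc/λ = 11.9676 eV
KE_max = E_photon - φ = 11.9676 - 2.35 = 9.6176 eV

Since eV_s = KE_max:
V_s = KE_max/e = 9.6176 V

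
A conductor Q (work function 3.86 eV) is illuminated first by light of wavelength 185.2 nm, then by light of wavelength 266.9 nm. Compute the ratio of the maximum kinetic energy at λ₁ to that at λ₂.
3.6094

Using Einstein's equation: KE_max = hc/λ - φ

For λ₁ = 185.2 nm:
E₁ = hc/λ₁ = 6.6946 eV
KE₁ = E₁ - φ = 6.6946 - 3.86 = 2.8346 eV

For λ₂ = 266.9 nm:
E₂ = hc/λ₂ = 4.6453 eV
KE₂ = E₂ - φ = 4.6453 - 3.86 = 0.7853 eV

Ratio: KE₁/KE₂ = 2.8346/0.7853 = 3.6094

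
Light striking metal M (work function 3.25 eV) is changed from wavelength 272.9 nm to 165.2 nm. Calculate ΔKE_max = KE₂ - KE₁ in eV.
2.9619 eV

Using Einstein's equation: KE_max = hc/λ - φ

For λ₁ = 272.9 nm:
KE₁ = hc/λ₁ - φ = 4.5432 - 3.25 = 1.2932 eV

For λ₂ = 165.2 nm:
KE₂ = hc/λ₂ - φ = 7.5051 - 3.25 = 4.2551 eV

Change in KE:
ΔKE = KE₂ - KE₁ = 4.2551 - 1.2932 = 2.9619 eV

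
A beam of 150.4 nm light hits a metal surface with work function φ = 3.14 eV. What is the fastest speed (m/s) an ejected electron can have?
1.3399e+06 m/s

First, find the maximum kinetic energy:
E_photon = hc/λ = 8.2436 eV
KE_max = E_photon - φ = 8.2436 - 3.14 = 5.1036 eV

Convert to Joules: KE_max = 5.1036 × 1.602×10⁻¹⁹ J = 8.1769e-19 J

Then use KE = ½mv² to find velocity:
v = √(2·KE/m) = √(2 × 8.1769e-19 J / 9.109e-31 kg)
v = 1.3399e+06 m/s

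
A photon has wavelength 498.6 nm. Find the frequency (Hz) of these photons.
6.0127e+14 Hz

Using the wave equation: c = fλ

Solving for frequency:
f = c/λ = (3×10⁸ m/s) / (498.6×10⁻⁹ m)
f = 6.0127e+14 Hz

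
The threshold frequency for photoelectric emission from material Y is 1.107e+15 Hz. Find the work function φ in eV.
4.58 eV

At the threshold frequency, photon energy equals work function:
φ = hf₀

Calculating:
φ = (6.626×10⁻³⁴ J·s)(1.107e+15 Hz)
φ = 4.58 eV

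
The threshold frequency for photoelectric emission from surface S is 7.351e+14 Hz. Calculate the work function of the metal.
3.04 eV

At the threshold frequency, photon energy equals work function:
φ = hf₀

Calculating:
φ = (6.626×10⁻³⁴ J·s)(7.351e+14 Hz)
φ = 3.04 eV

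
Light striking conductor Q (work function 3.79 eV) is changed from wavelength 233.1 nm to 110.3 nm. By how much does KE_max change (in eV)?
5.9217 eV

Using Einstein's equation: KE_max = hc/λ - φ

For λ₁ = 233.1 nm:
KE₁ = hc/λ₁ - φ = 5.3189 - 3.79 = 1.5289 eV

For λ₂ = 110.3 nm:
KE₂ = hc/λ₂ - φ = 11.2406 - 3.79 = 7.4506 eV

Change in KE:
ΔKE = KE₂ - KE₁ = 7.4506 - 1.5289 = 5.9217 eV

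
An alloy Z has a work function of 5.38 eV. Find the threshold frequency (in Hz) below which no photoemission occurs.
1.3009e+15 Hz

The threshold frequency is when the photon energy equals the work function:
hf₀ = φ

Solving for f₀:
f₀ = φ/h = (5.38 eV × 1.602×10⁻¹⁹ J/eV) / (6.626×10⁻³⁴ J·s)
f₀ = 1.3009e+15 Hz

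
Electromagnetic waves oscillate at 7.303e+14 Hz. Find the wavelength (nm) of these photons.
410.51 nm

Using the wave equation: c = fλ

Solving for wavelength:
λ = c/f = (3×10⁸ m/s) / (7.303e+14 Hz)
λ = 410.51 nm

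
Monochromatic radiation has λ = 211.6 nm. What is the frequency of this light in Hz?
1.4168e+15 Hz

Using the wave equation: c = fλ

Solving for frequency:
f = c/λ = (3×10⁸ m/s) / (211.6×10⁻⁹ m)
f = 1.4168e+15 Hz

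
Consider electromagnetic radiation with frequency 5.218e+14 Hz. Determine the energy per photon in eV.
2.1580 eV

Using E = hf:

E = hf = (6.626×10⁻³⁴ J·s)(5.218e+14 Hz)
E = 2.1580 eV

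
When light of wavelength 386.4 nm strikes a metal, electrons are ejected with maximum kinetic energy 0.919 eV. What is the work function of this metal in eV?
2.29 eV

From Einstein's photoelectric equation: KE_max = hf - φ = hc/λ - φ

Rearranging for φ:
φ = hc/λ - KE_max

Calculate photon energy:
E_photon = hc/λ = 3.2087 eV

Therefore:
φ = 3.2087 - 0.919 = 2.29 eV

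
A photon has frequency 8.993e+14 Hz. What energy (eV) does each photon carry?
3.7192 eV

Using E = hf:

E = hf = (6.626×10⁻³⁴ J·s)(8.993e+14 Hz)
E = 3.7192 eV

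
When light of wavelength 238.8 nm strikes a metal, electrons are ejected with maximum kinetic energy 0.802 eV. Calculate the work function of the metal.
4.39 eV

From Einstein's photoelectric equation: KE_max = hf - φ = hc/λ - φ

Rearranging for φ:
φ = hc/λ - KE_max

Calculate photon energy:
E_photon = hc/λ = 5.1920 eV

Therefore:
φ = 5.1920 - 0.802 = 4.39 eV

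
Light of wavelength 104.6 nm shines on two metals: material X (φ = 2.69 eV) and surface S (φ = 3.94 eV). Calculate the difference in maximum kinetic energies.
1.2500 eV

Using KE_max = hc/λ - φ for each metal:

Photon energy: E = hc/λ = 11.8532 eV

For material X (φ₁ = 2.69 eV):
KE₁ = E - φ₁ = 11.8532 - 2.69 = 9.1632 eV

For surface S (φ₂ = 3.94 eV):
KE₂ = E - φ₂ = 11.8532 - 3.94 = 7.9132 eV

Difference:
ΔKE = KE₁ - KE₂ = 9.1632 - 7.9132 = 1.2500 eV

Note: The difference equals the difference in work functions: 3.94 - 2.69 = 1.25 eV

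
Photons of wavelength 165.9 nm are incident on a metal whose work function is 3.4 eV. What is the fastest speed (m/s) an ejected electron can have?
1.1970e+06 m/s

First, find the maximum kinetic energy:
E_photon = hc/λ = 7.4734 eV
KE_max = E_photon - φ = 7.4734 - 3.4 = 4.0734 eV

Convert to Joules: KE_max = 4.0734 × 1.602×10⁻¹⁹ J = 6.5264e-19 J

Then use KE = ½mv² to find velocity:
v = √(2·KE/m) = √(2 × 6.5264e-19 J / 9.109e-31 kg)
v = 1.1970e+06 m/s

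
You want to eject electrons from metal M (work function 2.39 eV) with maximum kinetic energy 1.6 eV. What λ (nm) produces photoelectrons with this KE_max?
310.74 nm

From Einstein's equation: KE_max = hc/λ - φ

Rearranging for λ:
hc/λ = KE_max + φ
λ = hc/(KE_max + φ)

Required photon energy:
E_photon = KE_max + φ = 1.6 + 2.39 = 3.99 eV

Required wavelength:
λ = hc/E_photon = (6.626×10⁻³⁴)(3×10⁸) / (3.99 × 1.602×10⁻¹⁹)
λ = 310.74 nm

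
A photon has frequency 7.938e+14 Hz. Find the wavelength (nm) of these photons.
377.67 nm

Using the wave equation: c = fλ

Solving for wavelength:
λ = c/f = (3×10⁸ m/s) / (7.938e+14 Hz)
λ = 377.67 nm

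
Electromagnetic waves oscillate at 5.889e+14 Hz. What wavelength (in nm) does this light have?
509.07 nm

Using the wave equation: c = fλ

Solving for wavelength:
λ = c/f = (3×10⁸ m/s) / (5.889e+14 Hz)
λ = 509.07 nm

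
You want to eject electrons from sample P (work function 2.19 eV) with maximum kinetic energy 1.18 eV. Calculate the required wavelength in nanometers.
367.91 nm

From Einstein's equation: KE_max = hc/λ - φ

Rearranging for λ:
hc/λ = KE_max + φ
λ = hc/(KE_max + φ)

Required photon energy:
E_photon = KE_max + φ = 1.18 + 2.19 = 3.37 eV

Required wavelength:
λ = hc/E_photon = (6.626×10⁻³⁴)(3×10⁸) / (3.37 × 1.602×10⁻¹⁹)
λ = 367.91 nm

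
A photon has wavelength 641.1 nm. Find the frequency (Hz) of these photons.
4.6762e+14 Hz

Using the wave equation: c = fλ

Solving for frequency:
f = c/λ = (3×10⁸ m/s) / (641.1×10⁻⁹ m)
f = 4.6762e+14 Hz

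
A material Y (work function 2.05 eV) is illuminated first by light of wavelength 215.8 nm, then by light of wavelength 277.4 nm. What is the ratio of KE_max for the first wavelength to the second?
1.5273

Using Einstein's equation: KE_max = hc/λ - φ

For λ₁ = 215.8 nm:
E₁ = hc/λ₁ = 5.7453 eV
KE₁ = E₁ - φ = 5.7453 - 2.05 = 3.6953 eV

For λ₂ = 277.4 nm:
E₂ = hc/λ₂ = 4.4695 eV
KE₂ = E₂ - φ = 4.4695 - 2.05 = 2.4195 eV

Ratio: KE₁/KE₂ = 3.6953/2.4195 = 1.5273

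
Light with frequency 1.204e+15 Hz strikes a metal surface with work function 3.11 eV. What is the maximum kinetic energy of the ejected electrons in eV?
1.8693 eV

Using Einstein's photoelectric equation: KE_max = hf - φ

First, calculate the photon energy:
E_photon = hf = (6.626×10⁻³⁴ J·s)(1.204e+15 Hz)
E_photon = 4.9793 eV

Then, the maximum kinetic energy:
KE_max = E_photon - φ = 4.9793 eV - 3.11 eV = 1.8693 eV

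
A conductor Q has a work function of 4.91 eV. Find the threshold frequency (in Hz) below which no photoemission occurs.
1.1872e+15 Hz

The threshold frequency is when the photon energy equals the work function:
hf₀ = φ

Solving for f₀:
f₀ = φ/h = (4.91 eV × 1.602×10⁻¹⁹ J/eV) / (6.626×10⁻³⁴ J·s)
f₀ = 1.1872e+15 Hz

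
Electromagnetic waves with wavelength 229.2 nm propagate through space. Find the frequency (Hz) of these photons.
1.3080e+15 Hz

Using the wave equation: c = fλ

Solving for frequency:
f = c/λ = (3×10⁸ m/s) / (229.2×10⁻⁹ m)
f = 1.3080e+15 Hz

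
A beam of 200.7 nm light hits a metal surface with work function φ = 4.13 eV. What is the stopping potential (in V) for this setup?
2.0476 V

The stopping potential V_s satisfies: eV_s = KE_max

First, find KE_max using Einstein's equation:
E_photon = hc/λ = 6.1776 eV
KE_max = E_photon - φ = 6.1776 - 4.13 = 2.0476 eV

Since eV_s = KE_max:
V_s = KE_max/e = 2.0476 V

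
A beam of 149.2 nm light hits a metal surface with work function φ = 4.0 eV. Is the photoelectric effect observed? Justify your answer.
Yes

For photoemission, the photon energy must exceed the work function.

Photon energy: E = hc/λ = 8.3099 eV
Work function: φ = 4.0 eV

Since E_photon (8.3099 eV) > φ (4.0 eV), photoemission WILL occur.
The threshold wavelength is λ₀ = hc/φ = 310.0 nm.
Since 149.2 nm < 310.0 nm, the light has sufficient energy.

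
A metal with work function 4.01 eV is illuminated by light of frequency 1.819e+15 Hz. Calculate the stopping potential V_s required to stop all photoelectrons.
3.5128 V

The stopping potential V_s satisfies: eV_s = KE_max

First, find KE_max using Einstein's equation:
E_photon = hf = (6.626×10⁻³⁴ J·s)(1.819e+15 Hz) = 7.5228 eV
KE_max = E_photon - φ = 7.5228 - 4.01 = 3.5128 eV

Since eV_s = KE_max:
V_s = KE_max/e = 3.5128 V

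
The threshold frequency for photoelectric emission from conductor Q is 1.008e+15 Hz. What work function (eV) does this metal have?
4.17 eV

At the threshold frequency, photon energy equals work function:
φ = hf₀

Calculating:
φ = (6.626×10⁻³⁴ J·s)(1.008e+15 Hz)
φ = 4.17 eV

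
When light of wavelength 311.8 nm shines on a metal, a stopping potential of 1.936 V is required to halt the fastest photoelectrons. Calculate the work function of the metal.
2.04 eV

The stopping potential gives the maximum kinetic energy: KE_max = eV_s = 1.936 eV

From Einstein's photoelectric equation: KE_max = hc/λ - φ
Rearranging: φ = hc/λ - KE_max

Calculate photon energy:
E_photon = hc/λ = (6.626×10⁻³⁴ J·s)(3×10⁸ m/s) / (311.8×10⁻⁹ m) = 3.9764 eV

Therefore:
φ = 3.9764 - 1.936 = 2.04 eV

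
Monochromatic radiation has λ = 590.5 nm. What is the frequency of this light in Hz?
5.0769e+14 Hz

Using the wave equation: c = fλ

Solving for frequency:
f = c/λ = (3×10⁸ m/s) / (590.5×10⁻⁹ m)
f = 5.0769e+14 Hz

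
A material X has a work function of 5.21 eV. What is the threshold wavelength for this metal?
237.97 nm

The threshold wavelength is when the photon energy equals the work function:
hc/λ₀ = φ

Solving for λ₀:
λ₀ = hc/φ = (6.626×10⁻³⁴ J·s)(3×10⁸ m/s) / (5.21 eV × 1.602×10⁻¹⁹ J/eV)
λ₀ = 237.97 nm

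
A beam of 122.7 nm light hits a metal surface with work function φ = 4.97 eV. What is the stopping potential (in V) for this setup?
5.1347 V

The stopping potential V_s satisfies: eV_s = KE_max

First, find KE_max using Einstein's equation:
E_photon = hc/λ = 10.1047 eV
KE_max = E_photon - φ = 10.1047 - 4.97 = 5.1347 eV

Since eV_s = KE_max:
V_s = KE_max/e = 5.1347 V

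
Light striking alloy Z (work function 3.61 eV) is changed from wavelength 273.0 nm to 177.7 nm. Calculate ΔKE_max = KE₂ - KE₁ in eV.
2.4356 eV

Using Einstein's equation: KE_max = hc/λ - φ

For λ₁ = 273.0 nm:
KE₁ = hc/λ₁ - φ = 4.5415 - 3.61 = 0.9315 eV

For λ₂ = 177.7 nm:
KE₂ = hc/λ₂ - φ = 6.9772 - 3.61 = 3.3672 eV

Change in KE:
ΔKE = KE₂ - KE₁ = 3.3672 - 0.9315 = 2.4356 eV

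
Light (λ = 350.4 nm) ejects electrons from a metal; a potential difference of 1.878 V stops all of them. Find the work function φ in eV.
1.66 eV

The stopping potential gives the maximum kinetic energy: KE_max = eV_s = 1.878 eV

From Einstein's photoelectric equation: KE_max = hc/λ - φ
Rearranging: φ = hc/λ - KE_max

Calculate photon energy:
E_photon = hc/λ = (6.626×10⁻³⁴ J·s)(3×10⁸ m/s) / (350.4×10⁻⁹ m) = 3.5384 eV

Therefore:
φ = 3.5384 - 1.878 = 1.66 eV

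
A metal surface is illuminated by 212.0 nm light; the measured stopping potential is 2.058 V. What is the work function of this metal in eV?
3.79 eV

The stopping potential gives the maximum kinetic energy: KE_max = eV_s = 2.058 eV

From Einstein's photoelectric equation: KE_max = hc/λ - φ
Rearranging: φ = hc/λ - KE_max

Calculate photon energy:
E_photon = hc/λ = (6.626×10⁻³⁴ J·s)(3×10⁸ m/s) / (212.0×10⁻⁹ m) = 5.8483 eV

Therefore:
φ = 5.8483 - 2.058 = 3.79 eV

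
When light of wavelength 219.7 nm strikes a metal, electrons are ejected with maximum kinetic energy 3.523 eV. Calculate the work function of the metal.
2.12 eV

From Einstein's photoelectric equation: KE_max = hf - φ = hc/λ - φ

Rearranging for φ:
φ = hc/λ - KE_max

Calculate photon energy:
E_photon = hc/λ = 5.6433 eV

Therefore:
φ = 5.6433 - 3.523 = 2.12 eV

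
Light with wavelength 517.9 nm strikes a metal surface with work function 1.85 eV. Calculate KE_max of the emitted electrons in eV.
0.5440 eV

Using Einstein's photoelectric equation: KE_max = hf - φ = hc/λ - φ

First, calculate the photon energy:
E_photon = hc/λ = (6.626×10⁻³⁴ J·s)(3×10⁸ m/s) / (517.9×10⁻⁹ m)
E_photon = 2.3940 eV

Then, the maximum kinetic energy:
KE_max = E_photon - φ = 2.3940 eV - 1.85 eV = 0.5440 eV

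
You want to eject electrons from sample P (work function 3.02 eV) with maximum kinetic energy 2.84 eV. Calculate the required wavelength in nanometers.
211.58 nm

From Einstein's equation: KE_max = hc/λ - φ

Rearranging for λ:
hc/λ = KE_max + φ
λ = hc/(KE_max + φ)

Required photon energy:
E_photon = KE_max + φ = 2.84 + 3.02 = 5.86 eV

Required wavelength:
λ = hc/E_photon = (6.626×10⁻³⁴)(3×10⁸) / (5.86 × 1.602×10⁻¹⁹)
λ = 211.58 nm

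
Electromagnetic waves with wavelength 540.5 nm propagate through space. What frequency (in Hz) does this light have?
5.5466e+14 Hz

Using the wave equation: c = fλ

Solving for frequency:
f = c/λ = (3×10⁸ m/s) / (540.5×10⁻⁹ m)
f = 5.5466e+14 Hz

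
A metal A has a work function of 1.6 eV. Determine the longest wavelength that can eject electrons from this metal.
774.90 nm

The threshold wavelength is when the photon energy equals the work function:
hc/λ₀ = φ

Solving for λ₀:
λ₀ = hc/φ = (6.626×10⁻³⁴ J·s)(3×10⁸ m/s) / (1.6 eV × 1.602×10⁻¹⁹ J/eV)
λ₀ = 774.90 nm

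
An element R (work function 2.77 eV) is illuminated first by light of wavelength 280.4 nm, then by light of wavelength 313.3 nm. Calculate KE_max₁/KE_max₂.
1.3911

Using Einstein's equation: KE_max = hc/λ - φ

For λ₁ = 280.4 nm:
E₁ = hc/λ₁ = 4.4217 eV
KE₁ = E₁ - φ = 4.4217 - 2.77 = 1.6517 eV

For λ₂ = 313.3 nm:
E₂ = hc/λ₂ = 3.9574 eV
KE₂ = E₂ - φ = 3.9574 - 2.77 = 1.1874 eV

Ratio: KE₁/KE₂ = 1.6517/1.1874 = 1.3911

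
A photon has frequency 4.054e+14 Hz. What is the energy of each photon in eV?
1.6766 eV

Using E = hf:

E = hf = (6.626×10⁻³⁴ J·s)(4.054e+14 Hz)
E = 1.6766 eV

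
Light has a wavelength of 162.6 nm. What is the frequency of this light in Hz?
1.8437e+15 Hz

Using the wave equation: c = fλ

Solving for frequency:
f = c/λ = (3×10⁸ m/s) / (162.6×10⁻⁹ m)
f = 1.8437e+15 Hz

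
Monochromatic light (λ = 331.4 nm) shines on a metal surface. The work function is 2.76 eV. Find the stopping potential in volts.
0.9812 V

The stopping potential V_s satisfies: eV_s = KE_max

First, find KE_max using Einstein's equation:
E_photon = hc/λ = 3.7412 eV
KE_max = E_photon - φ = 3.7412 - 2.76 = 0.9812 eV

Since eV_s = KE_max:
V_s = KE_max/e = 0.9812 V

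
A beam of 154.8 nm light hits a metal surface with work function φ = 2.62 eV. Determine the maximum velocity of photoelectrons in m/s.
1.3769e+06 m/s

First, find the maximum kinetic energy:
E_photon = hc/λ = 8.0093 eV
KE_max = E_photon - φ = 8.0093 - 2.62 = 5.3893 eV

Convert to Joules: KE_max = 5.3893 × 1.602×10⁻¹⁹ J = 8.6346e-19 J

Then use KE = ½mv² to find velocity:
v = √(2·KE/m) = √(2 × 8.6346e-19 J / 9.109e-31 kg)
v = 1.3769e+06 m/s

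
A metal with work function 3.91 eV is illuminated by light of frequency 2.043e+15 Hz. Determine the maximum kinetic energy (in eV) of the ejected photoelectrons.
4.5392 eV

Using Einstein's photoelectric equation: KE_max = hf - φ

First, calculate the photon energy:
E_photon = hf = (6.626×10⁻³⁴ J·s)(2.043e+15 Hz)
E_photon = 8.4492 eV

Then, the maximum kinetic energy:
KE_max = E_photon - φ = 8.4492 eV - 3.91 eV = 4.5392 eV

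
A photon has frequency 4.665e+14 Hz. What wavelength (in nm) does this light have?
642.64 nm

Using the wave equation: c = fλ

Solving for wavelength:
λ = c/f = (3×10⁸ m/s) / (4.665e+14 Hz)
λ = 642.64 nm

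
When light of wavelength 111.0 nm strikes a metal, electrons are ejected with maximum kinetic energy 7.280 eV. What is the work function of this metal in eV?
3.89 eV

From Einstein's photoelectric equation: KE_max = hf - φ = hc/λ - φ

Rearranging for φ:
φ = hc/λ - KE_max

Calculate photon energy:
E_photon = hc/λ = 11.1697 eV

Therefore:
φ = 11.1697 - 7.280 = 3.89 eV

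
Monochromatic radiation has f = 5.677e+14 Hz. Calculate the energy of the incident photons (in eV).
2.3478 eV

Using E = hf:

E = hf = (6.626×10⁻³⁴ J·s)(5.677e+14 Hz)
E = 2.3478 eV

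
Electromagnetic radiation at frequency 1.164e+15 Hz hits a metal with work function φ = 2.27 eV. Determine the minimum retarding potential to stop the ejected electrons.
2.5439 V

The stopping potential V_s satisfies: eV_s = KE_max

First, find KE_max using Einstein's equation:
E_photon = hf = (6.626×10⁻³⁴ J·s)(1.164e+15 Hz) = 4.8139 eV
KE_max = E_photon - φ = 4.8139 - 2.27 = 2.5439 eV

Since eV_s = KE_max:
V_s = KE_max/e = 2.5439 V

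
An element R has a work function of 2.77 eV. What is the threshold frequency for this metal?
6.6978e+14 Hz

The threshold frequency is when the photon energy equals the work function:
hf₀ = φ

Solving for f₀:
f₀ = φ/h = (2.77 eV × 1.602×10⁻¹⁹ J/eV) / (6.626×10⁻³⁴ J·s)
f₀ = 6.6978e+14 Hz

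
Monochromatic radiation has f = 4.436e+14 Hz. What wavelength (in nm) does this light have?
675.82 nm

Using the wave equation: c = fλ

Solving for wavelength:
λ = c/f = (3×10⁸ m/s) / (4.436e+14 Hz)
λ = 675.82 nm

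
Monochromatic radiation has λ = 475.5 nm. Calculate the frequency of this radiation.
6.3048e+14 Hz

Using the wave equation: c = fλ

Solving for frequency:
f = c/λ = (3×10⁸ m/s) / (475.5×10⁻⁹ m)
f = 6.3048e+14 Hz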